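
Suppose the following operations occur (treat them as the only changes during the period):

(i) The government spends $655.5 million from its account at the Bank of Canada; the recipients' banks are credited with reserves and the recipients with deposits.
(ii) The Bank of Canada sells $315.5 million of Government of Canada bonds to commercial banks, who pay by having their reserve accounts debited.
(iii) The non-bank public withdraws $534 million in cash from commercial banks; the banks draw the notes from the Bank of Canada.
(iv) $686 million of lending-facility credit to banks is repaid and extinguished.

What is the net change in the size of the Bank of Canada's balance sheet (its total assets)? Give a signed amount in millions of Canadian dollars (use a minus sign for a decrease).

Bank of Canada balance sheet:
  Assets:      Securities −$315.5M, Loans to banks −$686M
  Liabilities: Bank reserves −$880M, Currency in circulation +$534M, Government deposits −$655.5M
Commercial banking system:
  Assets:      Reserves at CB −$880M, Securities +$315.5M
  Liabilities: Checkable deposits +$121.5M, Borrowings from CB −$686M
Change in total Bank of Canada assets = -$1001.5 million.

-$1001.5 million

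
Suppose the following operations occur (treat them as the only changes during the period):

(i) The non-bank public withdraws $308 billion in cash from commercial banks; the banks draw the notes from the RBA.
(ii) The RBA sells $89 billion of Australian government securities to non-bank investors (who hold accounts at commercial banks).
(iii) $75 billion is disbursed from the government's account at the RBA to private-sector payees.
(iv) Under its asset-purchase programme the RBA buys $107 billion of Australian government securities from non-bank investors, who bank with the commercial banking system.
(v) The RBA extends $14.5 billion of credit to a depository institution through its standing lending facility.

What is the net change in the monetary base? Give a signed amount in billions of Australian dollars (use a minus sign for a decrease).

+$107.5 billion

RBA balance sheet:
  Assets:      Securities +$18B, Loans to banks +$14.5B
  Liabilities: Bank reserves −$200.5B, Currency in circulation +$308B, Government deposits −$75B
Monetary base = currency + reserves: +$308B + (−$200.5B) = +$107.5 billion.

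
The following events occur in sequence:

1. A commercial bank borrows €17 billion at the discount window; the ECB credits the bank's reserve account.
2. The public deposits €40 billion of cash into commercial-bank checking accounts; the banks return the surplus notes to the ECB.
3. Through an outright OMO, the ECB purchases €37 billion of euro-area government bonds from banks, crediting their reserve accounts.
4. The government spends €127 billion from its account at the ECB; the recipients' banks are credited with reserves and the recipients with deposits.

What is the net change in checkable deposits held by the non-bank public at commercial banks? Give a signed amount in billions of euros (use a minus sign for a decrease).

+€167 billion

Discount-window loan €17 billion: the counterparty is a bank, so public deposits are unchanged → 0.
Currency deposit €40 billion: non-bank counterparties' bank balances rise → +€40B.
OMO purchase (from banks) €37 billion: the counterparty is a bank, so public deposits are unchanged → 0.
Government spending €127 billion: non-bank counterparties' bank balances rise → +€127B.
Net: 0 + 40 + 0 + 127 = +€167 billion.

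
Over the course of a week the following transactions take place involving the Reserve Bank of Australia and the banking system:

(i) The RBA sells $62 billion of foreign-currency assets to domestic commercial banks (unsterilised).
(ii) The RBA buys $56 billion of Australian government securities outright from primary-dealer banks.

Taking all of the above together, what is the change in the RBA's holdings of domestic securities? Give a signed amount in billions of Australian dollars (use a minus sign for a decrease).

+$56 billion

FX sale $62 billion: the RBA's securities portfolio is untouched → 0.
OMO purchase (from banks) $56 billion: securities added to the RBA's portfolio → +$56B.
Net: 0 + 56 = +$56 billion.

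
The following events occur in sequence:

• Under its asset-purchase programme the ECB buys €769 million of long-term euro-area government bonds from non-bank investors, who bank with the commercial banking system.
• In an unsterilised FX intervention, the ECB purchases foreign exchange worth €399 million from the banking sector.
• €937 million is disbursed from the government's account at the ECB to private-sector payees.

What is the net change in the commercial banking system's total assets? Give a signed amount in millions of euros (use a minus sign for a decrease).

ECB balance sheet:
  Assets:      Securities +€769M, Foreign assets +€399M
  Liabilities: Bank reserves +€2105M, Government deposits −€937M
Commercial banking system:
  Assets:      Reserves at CB +€2105M, Foreign assets −€399M
  Liabilities: Checkable deposits +€1706M
Change in total bank assets = +€1706 million.

+€1706 million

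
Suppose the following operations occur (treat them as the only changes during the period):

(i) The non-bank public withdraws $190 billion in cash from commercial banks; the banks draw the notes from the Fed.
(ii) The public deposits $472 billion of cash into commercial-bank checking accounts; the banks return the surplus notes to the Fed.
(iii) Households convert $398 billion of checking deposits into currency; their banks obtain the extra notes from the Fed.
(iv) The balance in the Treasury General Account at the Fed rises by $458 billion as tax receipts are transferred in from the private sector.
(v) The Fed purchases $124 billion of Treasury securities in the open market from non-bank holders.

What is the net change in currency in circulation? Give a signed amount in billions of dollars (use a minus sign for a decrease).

+$116 billion

Fed balance sheet:
  Assets:      Securities +$124B
  Liabilities: Bank reserves −$450B, Currency in circulation +$116B, Government deposits +$458B
So the change in currency in circulation is +$116 billion.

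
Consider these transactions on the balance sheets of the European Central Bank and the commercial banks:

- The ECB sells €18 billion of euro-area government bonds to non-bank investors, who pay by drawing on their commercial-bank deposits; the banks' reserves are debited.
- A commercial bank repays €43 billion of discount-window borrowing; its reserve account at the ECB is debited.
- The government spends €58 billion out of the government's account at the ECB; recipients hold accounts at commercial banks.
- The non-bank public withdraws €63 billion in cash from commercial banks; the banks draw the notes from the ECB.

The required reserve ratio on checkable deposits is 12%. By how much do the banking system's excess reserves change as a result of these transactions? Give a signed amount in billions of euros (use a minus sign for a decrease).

Asset sale (to non-banks) €18 billion: reserves −€18B, deposits −€18B.
Discount-window repayment €43 billion: reserves −€43B, deposits 0.
Government spending €58 billion: reserves +€58B, deposits +€58B.
Currency withdrawal €63 billion: reserves −€63B, deposits −€63B.
Totals: Δreserves = −€66B, Δdeposits = −€23B.
Δrequired reserves = 12% × −€23B = −€2.76B.
Δexcess reserves = Δreserves − Δrequired = −€66B − (−€2.76B) = -€63.24 billion.

-€63.24 billion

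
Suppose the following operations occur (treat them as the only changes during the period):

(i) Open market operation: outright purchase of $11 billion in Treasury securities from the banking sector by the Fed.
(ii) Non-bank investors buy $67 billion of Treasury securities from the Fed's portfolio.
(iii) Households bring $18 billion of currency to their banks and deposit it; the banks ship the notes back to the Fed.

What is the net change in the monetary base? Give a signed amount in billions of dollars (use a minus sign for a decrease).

Fed balance sheet:
  Assets:      Securities −$56B
  Liabilities: Bank reserves −$38B, Currency in circulation −$18B
Monetary base = currency + reserves: −$18B + (−$38B) = -$56 billion.

-$56 billion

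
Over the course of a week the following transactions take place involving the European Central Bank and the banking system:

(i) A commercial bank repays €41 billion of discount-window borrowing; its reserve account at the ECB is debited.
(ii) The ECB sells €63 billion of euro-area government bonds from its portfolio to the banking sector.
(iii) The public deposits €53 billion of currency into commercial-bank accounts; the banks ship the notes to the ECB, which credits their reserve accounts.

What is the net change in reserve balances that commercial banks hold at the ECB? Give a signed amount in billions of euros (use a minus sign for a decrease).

-€51 billion

ECB balance sheet:
  Assets:      Securities −€63B, Loans to banks −€41B
  Liabilities: Bank reserves −€51B, Currency in circulation −€53B
So the change in reserve balances that commercial banks hold at the ECB is -€51 billion.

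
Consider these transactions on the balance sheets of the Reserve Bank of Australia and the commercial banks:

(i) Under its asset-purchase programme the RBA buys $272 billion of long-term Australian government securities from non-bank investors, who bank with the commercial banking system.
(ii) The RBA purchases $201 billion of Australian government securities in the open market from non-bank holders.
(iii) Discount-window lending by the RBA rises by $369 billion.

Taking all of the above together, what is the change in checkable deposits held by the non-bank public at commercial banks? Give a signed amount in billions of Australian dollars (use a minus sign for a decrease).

RBA balance sheet:
  Assets:      Securities +$473B, Loans to banks +$369B
  Liabilities: Bank reserves +$842B
Commercial banking system:
  Assets:      Reserves at CB +$842B
  Liabilities: Checkable deposits +$473B, Borrowings from CB +$369B
So the change in checkable deposits held by the non-bank public at commercial banks is +$473 billion.

+$473 billion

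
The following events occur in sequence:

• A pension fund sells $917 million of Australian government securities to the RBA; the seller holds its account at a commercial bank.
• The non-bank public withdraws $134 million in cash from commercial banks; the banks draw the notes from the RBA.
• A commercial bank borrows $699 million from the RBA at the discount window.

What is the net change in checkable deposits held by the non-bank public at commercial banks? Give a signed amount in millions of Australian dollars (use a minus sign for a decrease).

+$783 million

RBA balance sheet:
  Assets:      Securities +$917M, Loans to banks +$699M
  Liabilities: Bank reserves +$1482M, Currency in circulation +$134M
Commercial banking system:
  Assets:      Reserves at CB +$1482M
  Liabilities: Checkable deposits +$783M, Borrowings from CB +$699M
So the change in checkable deposits held by the non-bank public at commercial banks is +$783 million.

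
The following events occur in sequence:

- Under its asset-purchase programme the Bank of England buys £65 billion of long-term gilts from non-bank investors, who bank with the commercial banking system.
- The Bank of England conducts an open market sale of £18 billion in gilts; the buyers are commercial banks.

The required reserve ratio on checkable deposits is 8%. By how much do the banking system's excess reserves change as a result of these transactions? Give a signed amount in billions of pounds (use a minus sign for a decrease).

+£41.8 billion

Asset purchase (from non-banks) £65 billion: reserves +£65B, deposits +£65B.
OMO sale (to banks) £18 billion: reserves −£18B, deposits 0.
Totals: Δreserves = +£47B, Δdeposits = +£65B.
Δrequired reserves = 8% × +£65B = +£5.2B.
Δexcess reserves = Δreserves − Δrequired = +£47B − (+£5.2B) = +£41.8 billion.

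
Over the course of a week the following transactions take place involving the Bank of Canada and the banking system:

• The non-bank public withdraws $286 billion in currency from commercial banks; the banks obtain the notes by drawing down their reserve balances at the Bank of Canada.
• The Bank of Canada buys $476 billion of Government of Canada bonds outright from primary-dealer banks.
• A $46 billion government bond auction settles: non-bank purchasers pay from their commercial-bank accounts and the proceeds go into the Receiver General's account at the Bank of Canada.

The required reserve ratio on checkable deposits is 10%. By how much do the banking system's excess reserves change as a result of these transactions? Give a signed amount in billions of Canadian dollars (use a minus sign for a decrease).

+$177.2 billion

Currency withdrawal $286 billion: reserves −$286B, deposits −$286B.
OMO purchase (from banks) $476 billion: reserves +$476B, deposits 0.
Government account inflow $46 billion: reserves −$46B, deposits −$46B.
Totals: Δreserves = +$144B, Δdeposits = −$332B.
Δrequired reserves = 10% × −$332B = −$33.2B.
Δexcess reserves = Δreserves − Δrequired = +$144B − (−$33.2B) = +$177.2 billion.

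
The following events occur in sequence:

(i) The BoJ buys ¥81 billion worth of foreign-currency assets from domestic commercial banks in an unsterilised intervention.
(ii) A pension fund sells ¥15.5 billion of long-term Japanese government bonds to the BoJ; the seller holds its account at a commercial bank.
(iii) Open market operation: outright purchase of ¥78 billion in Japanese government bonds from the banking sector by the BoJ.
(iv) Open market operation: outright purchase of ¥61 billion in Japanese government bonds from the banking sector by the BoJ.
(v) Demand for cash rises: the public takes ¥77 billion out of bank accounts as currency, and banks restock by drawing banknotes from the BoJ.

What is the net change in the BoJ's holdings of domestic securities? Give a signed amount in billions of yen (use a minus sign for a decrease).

+¥154.5 billion

FX purchase ¥81 billion: the BoJ's securities portfolio is untouched → 0.
Asset purchase (from non-banks) ¥15.5 billion: securities added to the BoJ's portfolio → +¥15.5B.
OMO purchase (from banks) ¥78 billion: securities added to the BoJ's portfolio → +¥78B.
OMO purchase (from banks) ¥61 billion: securities added to the BoJ's portfolio → +¥61B.
Currency withdrawal ¥77 billion: the BoJ's securities portfolio is untouched → 0.
Net: 0 + 15.5 + 78 + 61 + 0 = +¥154.5 billion.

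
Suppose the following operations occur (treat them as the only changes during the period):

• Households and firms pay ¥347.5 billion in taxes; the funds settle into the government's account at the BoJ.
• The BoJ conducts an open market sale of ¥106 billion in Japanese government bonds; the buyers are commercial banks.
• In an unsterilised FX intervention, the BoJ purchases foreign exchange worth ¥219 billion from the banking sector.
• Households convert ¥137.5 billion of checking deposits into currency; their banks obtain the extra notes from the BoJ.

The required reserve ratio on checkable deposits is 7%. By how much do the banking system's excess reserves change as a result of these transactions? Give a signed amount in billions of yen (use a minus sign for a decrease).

Government account inflow ¥347.5 billion: reserves −¥347.5B, deposits −¥347.5B.
OMO sale (to banks) ¥106 billion: reserves −¥106B, deposits 0.
FX purchase ¥219 billion: reserves +¥219B, deposits 0.
Currency withdrawal ¥137.5 billion: reserves −¥137.5B, deposits −¥137.5B.
Totals: Δreserves = −¥372B, Δdeposits = −¥485B.
Δrequired reserves = 7% × −¥485B = −¥33.95B.
Δexcess reserves = Δreserves − Δrequired = −¥372B − (−¥33.95B) = -¥338.05 billion.

-¥338.05 billion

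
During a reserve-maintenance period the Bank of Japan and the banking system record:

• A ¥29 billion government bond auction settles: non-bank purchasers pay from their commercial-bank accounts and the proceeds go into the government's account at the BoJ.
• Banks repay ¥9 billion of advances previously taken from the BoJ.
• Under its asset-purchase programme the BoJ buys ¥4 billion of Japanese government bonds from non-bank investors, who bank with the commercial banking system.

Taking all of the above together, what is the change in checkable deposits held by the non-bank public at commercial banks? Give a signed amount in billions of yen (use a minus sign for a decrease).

-¥25 billion

Government account inflow ¥29 billion: non-bank counterparties' bank balances fall → −¥29B.
Discount-window repayment ¥9 billion: the counterparty is a bank, so public deposits are unchanged → 0.
Asset purchase (from non-banks) ¥4 billion: non-bank counterparties' bank balances rise → +¥4B.
Net: −29 + 0 + 4 = -¥25 billion.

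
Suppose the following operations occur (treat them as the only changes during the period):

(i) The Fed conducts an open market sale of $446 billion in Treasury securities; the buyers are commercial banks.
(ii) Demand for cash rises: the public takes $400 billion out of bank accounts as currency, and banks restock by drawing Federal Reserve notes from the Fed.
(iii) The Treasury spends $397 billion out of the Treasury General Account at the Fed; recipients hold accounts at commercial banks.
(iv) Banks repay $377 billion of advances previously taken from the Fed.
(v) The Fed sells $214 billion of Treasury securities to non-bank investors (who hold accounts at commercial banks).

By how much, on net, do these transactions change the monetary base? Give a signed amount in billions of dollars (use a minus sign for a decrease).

-$640 billion

OMO sale (to banks) $446 billion: Fed balance sheet contracts → −$446B.
Currency withdrawal $400 billion: just a shift between currency and reserves — both are base money → 0.
Government spending $397 billion: a non-base liability converts back to reserves → +$397B.
Discount-window repayment $377 billion: Fed balance sheet contracts → −$377B.
Asset sale (to non-banks) $214 billion: Fed balance sheet contracts → −$214B.
Net: −446 + 0 + 397 − 377 − 214 = -$640 billion.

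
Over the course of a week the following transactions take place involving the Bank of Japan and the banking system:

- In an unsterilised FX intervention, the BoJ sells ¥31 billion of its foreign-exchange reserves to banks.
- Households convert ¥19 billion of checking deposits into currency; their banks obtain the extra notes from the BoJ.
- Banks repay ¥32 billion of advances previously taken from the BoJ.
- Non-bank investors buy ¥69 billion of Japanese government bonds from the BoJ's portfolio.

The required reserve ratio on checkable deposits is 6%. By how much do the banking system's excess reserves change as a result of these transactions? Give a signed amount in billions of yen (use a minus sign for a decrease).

-¥145.72 billion

FX sale ¥31 billion: reserves −¥31B, deposits 0.
Currency withdrawal ¥19 billion: reserves −¥19B, deposits −¥19B.
Discount-window repayment ¥32 billion: reserves −¥32B, deposits 0.
Asset sale (to non-banks) ¥69 billion: reserves −¥69B, deposits −¥69B.
Totals: Δreserves = −¥151B, Δdeposits = −¥88B.
Δrequired reserves = 6% × −¥88B = −¥5.28B.
Δexcess reserves = Δreserves − Δrequired = −¥151B − (−¥5.28B) = -¥145.72 billion.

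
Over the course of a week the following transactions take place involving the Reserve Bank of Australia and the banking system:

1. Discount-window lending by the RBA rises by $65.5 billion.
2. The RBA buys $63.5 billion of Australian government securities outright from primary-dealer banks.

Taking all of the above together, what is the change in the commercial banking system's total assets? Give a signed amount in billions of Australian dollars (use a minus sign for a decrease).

Discount-window loan $65.5 billion: bank balance sheets expand → +$65.5B.
OMO purchase (from banks) $63.5 billion: just an asset swap on bank balance sheets → 0.
Net: 65.5 + 0 = +$65.5 billion.

+$65.5 billion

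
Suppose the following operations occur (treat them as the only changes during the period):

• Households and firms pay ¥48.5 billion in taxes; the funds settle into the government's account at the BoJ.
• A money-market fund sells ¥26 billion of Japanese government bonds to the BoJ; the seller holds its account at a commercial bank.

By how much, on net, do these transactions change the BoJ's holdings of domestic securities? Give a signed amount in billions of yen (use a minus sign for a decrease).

+¥26 billion

BoJ balance sheet:
  Assets:      Securities +¥26B
  Liabilities: Bank reserves −¥22.5B, Government deposits +¥48.5B
So the change in the BoJ's holdings of domestic securities is +¥26 billion.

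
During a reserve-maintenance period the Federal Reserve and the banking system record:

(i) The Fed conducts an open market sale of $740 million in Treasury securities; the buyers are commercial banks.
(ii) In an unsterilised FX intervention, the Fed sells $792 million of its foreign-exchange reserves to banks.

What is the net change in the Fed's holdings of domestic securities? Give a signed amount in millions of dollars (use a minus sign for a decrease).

-$740 million

Fed balance sheet:
  Assets:      Securities −$740M, Foreign assets −$792M
  Liabilities: Bank reserves −$1532M
Commercial banking system:
  Assets:      Reserves at CB −$1532M, Securities +$740M, Foreign assets +$792M
  Liabilities: no change
So the change in the Fed's holdings of domestic securities is -$740 million.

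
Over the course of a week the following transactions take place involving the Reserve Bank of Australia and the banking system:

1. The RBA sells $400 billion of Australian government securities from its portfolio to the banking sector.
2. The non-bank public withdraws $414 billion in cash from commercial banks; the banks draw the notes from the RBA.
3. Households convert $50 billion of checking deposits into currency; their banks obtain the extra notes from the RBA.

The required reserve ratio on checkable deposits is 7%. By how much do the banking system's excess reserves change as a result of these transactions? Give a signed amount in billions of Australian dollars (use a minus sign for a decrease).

-$831.52 billion

OMO sale (to banks) $400 billion: reserves −$400B, deposits 0.
Currency withdrawal $414 billion: reserves −$414B, deposits −$414B.
Currency withdrawal $50 billion: reserves −$50B, deposits −$50B.
Totals: Δreserves = −$864B, Δdeposits = −$464B.
Δrequired reserves = 7% × −$464B = −$32.48B.
Δexcess reserves = Δreserves − Δrequired = −$864B − (−$32.48B) = -$831.52 billion.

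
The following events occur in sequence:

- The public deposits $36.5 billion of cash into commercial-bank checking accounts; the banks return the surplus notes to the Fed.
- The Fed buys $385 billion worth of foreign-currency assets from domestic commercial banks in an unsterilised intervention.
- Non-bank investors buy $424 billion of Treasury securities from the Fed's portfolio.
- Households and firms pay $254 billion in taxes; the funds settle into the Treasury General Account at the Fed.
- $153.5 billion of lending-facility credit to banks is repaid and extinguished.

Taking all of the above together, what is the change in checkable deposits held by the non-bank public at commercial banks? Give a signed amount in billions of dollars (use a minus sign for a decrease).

-$641.5 billion

Fed balance sheet:
  Assets:      Securities −$424B, Loans to banks −$153.5B, Foreign assets +$385B
  Liabilities: Bank reserves −$410B, Currency in circulation −$36.5B, Government deposits +$254B
Commercial banking system:
  Assets:      Reserves at CB −$410B, Foreign assets −$385B
  Liabilities: Checkable deposits −$641.5B, Borrowings from CB −$153.5B
So the change in checkable deposits held by the non-bank public at commercial banks is -$641.5 billion.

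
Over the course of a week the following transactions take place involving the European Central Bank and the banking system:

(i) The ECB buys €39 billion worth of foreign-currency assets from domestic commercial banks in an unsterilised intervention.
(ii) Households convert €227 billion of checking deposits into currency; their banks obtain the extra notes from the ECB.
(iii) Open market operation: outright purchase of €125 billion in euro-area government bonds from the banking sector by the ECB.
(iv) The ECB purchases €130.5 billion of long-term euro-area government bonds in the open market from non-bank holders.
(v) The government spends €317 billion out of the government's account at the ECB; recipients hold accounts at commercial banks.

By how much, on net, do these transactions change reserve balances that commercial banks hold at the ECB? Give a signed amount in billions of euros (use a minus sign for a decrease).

FX purchase €39 billion: the ECB pays by crediting reserve accounts → +€39B.
Currency withdrawal €227 billion: banks swap reserves for currency → −€227B.
OMO purchase (from banks) €125 billion: the ECB pays by crediting reserve accounts → +€125B.
Asset purchase (from non-banks) €130.5 billion: the ECB pays by crediting reserve accounts → +€130.5B.
Government spending €317 billion: government payments flow into bank reserve accounts → +€317B.
Net: 39 − 227 + 125 + 130.5 + 317 = +€384.5 billion.

+€384.5 billion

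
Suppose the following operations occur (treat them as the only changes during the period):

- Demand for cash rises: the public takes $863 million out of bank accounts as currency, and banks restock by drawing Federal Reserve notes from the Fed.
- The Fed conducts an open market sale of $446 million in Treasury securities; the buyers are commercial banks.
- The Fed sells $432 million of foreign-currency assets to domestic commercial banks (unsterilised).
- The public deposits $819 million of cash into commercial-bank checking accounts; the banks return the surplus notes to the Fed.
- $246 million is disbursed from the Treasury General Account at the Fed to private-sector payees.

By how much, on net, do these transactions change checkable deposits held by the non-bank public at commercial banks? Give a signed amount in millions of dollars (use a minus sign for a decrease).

Fed balance sheet:
  Assets:      Securities −$446M, Foreign assets −$432M
  Liabilities: Bank reserves −$676M, Currency in circulation +$44M, Government deposits −$246M
Commercial banking system:
  Assets:      Reserves at CB −$676M, Securities +$446M, Foreign assets +$432M
  Liabilities: Checkable deposits +$202M
So the change in checkable deposits held by the non-bank public at commercial banks is +$202 million.

+$202 million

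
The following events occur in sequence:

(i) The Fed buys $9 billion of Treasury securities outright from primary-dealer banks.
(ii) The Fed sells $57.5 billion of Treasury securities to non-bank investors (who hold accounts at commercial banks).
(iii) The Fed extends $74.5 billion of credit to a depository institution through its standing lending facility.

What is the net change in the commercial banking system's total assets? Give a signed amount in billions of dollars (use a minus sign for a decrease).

+$17 billion

OMO purchase (from banks) $9 billion: just an asset swap on bank balance sheets → 0.
Asset sale (to non-banks) $57.5 billion: bank balance sheets shrink → −$57.5B.
Discount-window loan $74.5 billion: bank balance sheets expand → +$74.5B.
Net: 0 − 57.5 + 74.5 = +$17 billion.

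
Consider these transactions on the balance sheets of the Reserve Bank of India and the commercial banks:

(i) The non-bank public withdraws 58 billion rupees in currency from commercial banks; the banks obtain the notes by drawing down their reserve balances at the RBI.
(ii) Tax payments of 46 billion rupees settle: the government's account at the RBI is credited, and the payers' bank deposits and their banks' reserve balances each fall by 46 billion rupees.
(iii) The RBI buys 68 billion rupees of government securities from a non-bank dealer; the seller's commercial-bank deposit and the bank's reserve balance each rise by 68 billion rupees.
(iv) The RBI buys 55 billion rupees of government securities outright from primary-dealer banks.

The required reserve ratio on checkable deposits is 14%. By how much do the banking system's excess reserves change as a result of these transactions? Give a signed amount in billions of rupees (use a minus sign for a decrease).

+24.04 billion

Currency withdrawal 58 billion rupees: reserves −58B, deposits −58B.
Government account inflow 46 billion rupees: reserves −46B, deposits −46B.
Asset purchase (from non-banks) 68 billion rupees: reserves +68B, deposits +68B.
OMO purchase (from banks) 55 billion rupees: reserves +55B, deposits 0.
Totals: Δreserves = +19B, Δdeposits = −36B.
Δrequired reserves = 14% × −36B = −5.04B.
Δexcess reserves = Δreserves − Δrequired = +19B − (−5.04B) = +24.04 billion.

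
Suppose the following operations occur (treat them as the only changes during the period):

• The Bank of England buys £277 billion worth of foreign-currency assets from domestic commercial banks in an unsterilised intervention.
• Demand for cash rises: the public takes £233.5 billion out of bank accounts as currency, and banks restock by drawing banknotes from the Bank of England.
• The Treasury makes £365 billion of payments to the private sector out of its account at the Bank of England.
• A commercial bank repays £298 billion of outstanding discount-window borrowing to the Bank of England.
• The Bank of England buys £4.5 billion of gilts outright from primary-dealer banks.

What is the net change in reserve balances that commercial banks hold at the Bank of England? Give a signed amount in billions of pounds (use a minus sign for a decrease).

+£115 billion

FX purchase £277 billion: the Bank of England pays by crediting reserve accounts → +£277B.
Currency withdrawal £233.5 billion: banks swap reserves for currency → −£233.5B.
Government spending £365 billion: government payments flow into bank reserve accounts → +£365B.
Discount-window repayment £298 billion: repayment is debited from reserves → −£298B.
OMO purchase (from banks) £4.5 billion: the Bank of England pays by crediting reserve accounts → +£4.5B.
Net: 277 − 233.5 + 365 − 298 + 4.5 = +£115 billion.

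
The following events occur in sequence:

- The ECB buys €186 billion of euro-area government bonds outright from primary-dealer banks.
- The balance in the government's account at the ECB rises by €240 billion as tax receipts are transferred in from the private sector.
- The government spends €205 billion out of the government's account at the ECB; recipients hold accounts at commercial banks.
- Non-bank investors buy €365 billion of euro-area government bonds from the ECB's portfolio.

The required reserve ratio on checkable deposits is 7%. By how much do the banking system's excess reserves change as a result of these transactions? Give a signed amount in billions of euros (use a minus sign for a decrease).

OMO purchase (from banks) €186 billion: reserves +€186B, deposits 0.
Government account inflow €240 billion: reserves −€240B, deposits −€240B.
Government spending €205 billion: reserves +€205B, deposits +€205B.
Asset sale (to non-banks) €365 billion: reserves −€365B, deposits −€365B.
Totals: Δreserves = −€214B, Δdeposits = −€400B.
Δrequired reserves = 7% × −€400B = −€28B.
Δexcess reserves = Δreserves − Δrequired = −€214B − (−€28B) = -€186 billion.

-€186 billion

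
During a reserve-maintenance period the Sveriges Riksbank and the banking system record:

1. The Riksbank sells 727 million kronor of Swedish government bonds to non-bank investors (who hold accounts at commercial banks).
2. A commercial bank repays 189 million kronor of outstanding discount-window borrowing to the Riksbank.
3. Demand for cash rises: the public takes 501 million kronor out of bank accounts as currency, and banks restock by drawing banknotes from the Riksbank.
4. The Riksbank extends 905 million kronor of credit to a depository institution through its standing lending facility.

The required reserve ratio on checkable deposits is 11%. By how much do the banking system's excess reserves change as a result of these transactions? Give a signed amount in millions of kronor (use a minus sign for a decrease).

-376.92 million

Asset sale (to non-banks) 727 million kronor: reserves −727M, deposits −727M.
Discount-window repayment 189 million kronor: reserves −189M, deposits 0.
Currency withdrawal 501 million kronor: reserves −501M, deposits −501M.
Discount-window loan 905 million kronor: reserves +905M, deposits 0.
Totals: Δreserves = −512M, Δdeposits = −1228M.
Δrequired reserves = 11% × −1228M = −135.08M.
Δexcess reserves = Δreserves − Δrequired = −512M − (−135.08M) = -376.92 million.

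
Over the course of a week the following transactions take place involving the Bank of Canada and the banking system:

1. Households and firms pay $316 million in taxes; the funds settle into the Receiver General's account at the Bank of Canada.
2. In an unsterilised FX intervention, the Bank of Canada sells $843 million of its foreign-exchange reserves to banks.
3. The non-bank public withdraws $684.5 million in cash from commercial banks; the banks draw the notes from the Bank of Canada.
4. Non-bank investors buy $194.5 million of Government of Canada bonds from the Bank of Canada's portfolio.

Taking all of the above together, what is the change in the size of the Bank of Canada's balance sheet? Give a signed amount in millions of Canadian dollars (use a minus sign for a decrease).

Government account inflow $316 million: only the composition of liabilities changes → 0.
FX sale $843 million: a Bank of Canada asset is shed → −$843M.
Currency withdrawal $684.5 million: only the composition of liabilities changes → 0.
Asset sale (to non-banks) $194.5 million: a Bank of Canada asset is shed → −$194.5M.
Net: 0 − 843 + 0 − 194.5 = -$1037.5 million.

-$1037.5 million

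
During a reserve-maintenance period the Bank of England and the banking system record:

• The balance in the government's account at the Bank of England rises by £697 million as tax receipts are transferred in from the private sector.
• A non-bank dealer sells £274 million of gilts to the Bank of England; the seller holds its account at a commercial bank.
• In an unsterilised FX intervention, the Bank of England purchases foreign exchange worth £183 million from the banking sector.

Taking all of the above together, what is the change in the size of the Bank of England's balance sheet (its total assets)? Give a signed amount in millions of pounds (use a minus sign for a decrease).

+£457 million

Bank of England balance sheet:
  Assets:      Securities +£274M, Foreign assets +£183M
  Liabilities: Bank reserves −£240M, Government deposits +£697M
Change in total Bank of England assets = +£457 million.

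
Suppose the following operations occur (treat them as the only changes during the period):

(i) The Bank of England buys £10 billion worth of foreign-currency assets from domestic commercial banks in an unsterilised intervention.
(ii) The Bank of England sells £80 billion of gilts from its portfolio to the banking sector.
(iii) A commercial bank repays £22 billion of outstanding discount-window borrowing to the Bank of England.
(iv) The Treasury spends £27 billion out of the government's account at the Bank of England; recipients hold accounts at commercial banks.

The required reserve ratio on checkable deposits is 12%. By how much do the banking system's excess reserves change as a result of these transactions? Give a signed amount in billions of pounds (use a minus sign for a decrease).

FX purchase £10 billion: reserves +£10B, deposits 0.
OMO sale (to banks) £80 billion: reserves −£80B, deposits 0.
Discount-window repayment £22 billion: reserves −£22B, deposits 0.
Government spending £27 billion: reserves +£27B, deposits +£27B.
Totals: Δreserves = −£65B, Δdeposits = +£27B.
Δrequired reserves = 12% × +£27B = +£3.24B.
Δexcess reserves = Δreserves − Δrequired = −£65B − (+£3.24B) = -£68.24 billion.

-£68.24 billion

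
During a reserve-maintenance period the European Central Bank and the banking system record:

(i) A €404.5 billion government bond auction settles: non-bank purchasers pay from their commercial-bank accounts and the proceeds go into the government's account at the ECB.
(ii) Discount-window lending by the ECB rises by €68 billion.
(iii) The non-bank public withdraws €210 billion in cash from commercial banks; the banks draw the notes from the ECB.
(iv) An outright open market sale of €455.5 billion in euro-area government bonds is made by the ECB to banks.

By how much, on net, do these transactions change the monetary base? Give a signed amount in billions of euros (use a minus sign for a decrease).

-€792 billion

ECB balance sheet:
  Assets:      Securities −€455.5B, Loans to banks +€68B
  Liabilities: Bank reserves −€1002B, Currency in circulation +€210B, Government deposits +€404.5B
Commercial banking system:
  Assets:      Reserves at CB −€1002B, Securities +€455.5B
  Liabilities: Checkable deposits −€614.5B, Borrowings from CB +€68B
Monetary base = currency + reserves: +€210B + (−€1002B) = -€792 billion.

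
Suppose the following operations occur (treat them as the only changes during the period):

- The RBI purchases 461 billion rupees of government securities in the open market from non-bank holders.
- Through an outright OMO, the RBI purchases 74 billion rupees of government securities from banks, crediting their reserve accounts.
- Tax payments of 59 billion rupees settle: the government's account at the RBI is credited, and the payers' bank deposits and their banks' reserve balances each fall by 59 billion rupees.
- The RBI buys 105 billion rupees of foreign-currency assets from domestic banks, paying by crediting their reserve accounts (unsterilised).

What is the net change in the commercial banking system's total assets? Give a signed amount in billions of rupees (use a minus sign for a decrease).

+402 billion

RBI balance sheet:
  Assets:      Securities +535B, Foreign assets +105B
  Liabilities: Bank reserves +581B, Government deposits +59B
Commercial banking system:
  Assets:      Reserves at CB +581B, Securities −74B, Foreign assets −105B
  Liabilities: Checkable deposits +402B
Change in total bank assets = +402 billion.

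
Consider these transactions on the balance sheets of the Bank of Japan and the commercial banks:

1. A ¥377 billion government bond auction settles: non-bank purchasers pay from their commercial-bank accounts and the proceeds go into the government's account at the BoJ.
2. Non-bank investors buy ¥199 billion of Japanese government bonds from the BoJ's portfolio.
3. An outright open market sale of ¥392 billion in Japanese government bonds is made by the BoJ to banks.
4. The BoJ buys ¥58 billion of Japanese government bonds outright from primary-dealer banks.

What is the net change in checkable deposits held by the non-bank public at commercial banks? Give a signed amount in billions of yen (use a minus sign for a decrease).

Government account inflow ¥377 billion: non-bank counterparties' bank balances fall → −¥377B.
Asset sale (to non-banks) ¥199 billion: non-bank counterparties' bank balances fall → −¥199B.
OMO sale (to banks) ¥392 billion: the counterparty is a bank, so public deposits are unchanged → 0.
OMO purchase (from banks) ¥58 billion: the counterparty is a bank, so public deposits are unchanged → 0.
Net: −377 − 199 + 0 + 0 = -¥576 billion.

-¥576 billion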